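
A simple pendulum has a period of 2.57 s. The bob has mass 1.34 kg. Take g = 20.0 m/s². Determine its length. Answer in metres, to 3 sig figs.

From T = 2π√(L/g), L = gT²/(4π²) = 20.0 × 2.570²/(4π²) = 3.35 m.

3.35 m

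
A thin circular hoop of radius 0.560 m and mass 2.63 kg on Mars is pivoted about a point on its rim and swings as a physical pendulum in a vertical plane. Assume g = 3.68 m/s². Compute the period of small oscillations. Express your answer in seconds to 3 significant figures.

3.47 s

I_cm = mr² = 0.8248 kg·m². The pivot is at distance d = 0.560 m from the centre of mass.
By the parallel-axis theorem, I = I_cm + md² = 0.8248 + 0.8248 = 1.650 kg·m².
T = 2π√(I/(mgd)) = 2π√(1.650/(2.63 × 3.68 × 0.560)) = 3.47 s.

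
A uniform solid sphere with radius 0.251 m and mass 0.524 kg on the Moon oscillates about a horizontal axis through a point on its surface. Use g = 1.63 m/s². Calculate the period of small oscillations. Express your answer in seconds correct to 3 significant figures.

I_cm = (2/5)mr² = 0.01321 kg·m². The pivot is at distance d = 0.251 m from the centre of mass.
By the parallel-axis theorem, I = I_cm + md² = 0.01321 + 0.03301 = 0.04622 kg·m².
T = 2π√(I/(mgd)) = 2π√(0.04622/(0.524 × 1.63 × 0.251)) = 2.92 s.

2.92 s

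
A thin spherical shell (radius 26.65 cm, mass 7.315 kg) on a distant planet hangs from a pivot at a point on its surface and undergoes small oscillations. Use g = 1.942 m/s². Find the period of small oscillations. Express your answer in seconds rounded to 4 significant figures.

3.005 s

I_cm = (2/3)mr² = 0.34635 kg·m². The pivot is at distance d = 0.2665 m from the centre of mass.
By the parallel-axis theorem, I = I_cm + md² = 0.34635 + 0.51953 = 0.86588 kg·m².
T = 2π√(I/(mgd)) = 2π√(0.86588/(7.315 × 1.942 × 0.2665)) = 3.005 s.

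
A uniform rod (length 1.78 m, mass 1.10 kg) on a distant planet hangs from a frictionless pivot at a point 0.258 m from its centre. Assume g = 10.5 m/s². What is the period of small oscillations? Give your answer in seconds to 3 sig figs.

For a physical pendulum T = 2π√(I/(mgd)), with d = 0.2580 m from pivot to centre of mass.
I_cm = mL²/12 = 1.10 × 1.78²/12 = 0.2904 kg·m²; I = I_cm + md² = 0.2904 + 1.10 × 0.2580² = 0.3637 kg·m².
T = 2π√(0.3637/(1.10 × 10.5 × 0.2580)) = 2.19 s.

2.19 s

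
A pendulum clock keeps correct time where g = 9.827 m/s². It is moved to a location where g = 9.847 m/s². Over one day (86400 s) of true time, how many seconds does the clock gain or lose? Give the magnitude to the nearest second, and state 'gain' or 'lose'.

The clock's period scales as T ∝ 1/√g, so T'/T = √(9.827/9.847) = 0.998984.
In 86400 s of true time the clock registers 86400/0.998984 = 86487.9 s, so it gains 88 s.

gain 88 s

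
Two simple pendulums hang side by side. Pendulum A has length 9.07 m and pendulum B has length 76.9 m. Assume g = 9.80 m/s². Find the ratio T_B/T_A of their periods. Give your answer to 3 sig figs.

T ∝ √L, so T_B/T_A = √(L_B/L_A) = √(76.9/9.07) = 2.91.

2.91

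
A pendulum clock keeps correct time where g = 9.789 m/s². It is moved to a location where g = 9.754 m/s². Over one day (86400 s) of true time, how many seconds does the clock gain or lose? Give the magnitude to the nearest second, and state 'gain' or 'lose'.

lose 155 s

The clock's period scales as T ∝ 1/√g, so T'/T = √(9.789/9.754) = 1.00179.
In 86400 s of true time the clock registers 86400/1.00179 = 86245.4 s, so it loses 155 s.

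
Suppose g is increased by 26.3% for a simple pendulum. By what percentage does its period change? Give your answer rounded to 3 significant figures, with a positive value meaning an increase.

T ∝ 1/√g, so T'/T = 1/√(1.263) = 0.8898.
Percentage change in T = (0.8898 − 1) × 100% = -11.0%.

-11.0%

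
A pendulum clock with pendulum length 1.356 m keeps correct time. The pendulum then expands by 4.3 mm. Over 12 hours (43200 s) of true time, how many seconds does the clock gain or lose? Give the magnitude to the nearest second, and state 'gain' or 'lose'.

T ∝ √L, so T'/T = √(1.36030/1.356) = 1.00158.
In 43200 s of true time the clock registers 43200/1.00158 = 43131.7 s, so it loses 68 s.

lose 68 s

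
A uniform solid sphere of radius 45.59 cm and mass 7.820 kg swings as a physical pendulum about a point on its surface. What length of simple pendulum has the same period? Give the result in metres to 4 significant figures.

The equivalent simple-pendulum length is L_eq = I/(md), where I is about the pivot and d = 0.45590 m.
I_cm = (2/5)mR² = 0.65014 kg·m², so I = I_cm + md² = 0.65014 + 1.6253 = 2.2755 kg·m².
L_eq = 2.2755/(7.820 × 0.45590) = 0.6383 m.

0.6383 m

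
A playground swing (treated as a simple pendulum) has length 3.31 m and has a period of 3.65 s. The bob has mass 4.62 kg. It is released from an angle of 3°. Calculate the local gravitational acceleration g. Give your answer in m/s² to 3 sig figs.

From T = 2π√(L/g), g = 4π²L/T² = 4π² × 3.31/3.650² = 9.81 m/s².

9.81 m/s²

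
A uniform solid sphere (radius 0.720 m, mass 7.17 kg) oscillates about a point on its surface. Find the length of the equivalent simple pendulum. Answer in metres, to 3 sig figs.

The equivalent simple-pendulum length is L_eq = I/(md), where I is about the pivot and d = 0.7200 m.
I_cm = (2/5)mR² = 1.487 kg·m², so I = I_cm + md² = 1.487 + 3.717 = 5.204 kg·m².
L_eq = 5.204/(7.17 × 0.7200) = 1.01 m.

1.01 m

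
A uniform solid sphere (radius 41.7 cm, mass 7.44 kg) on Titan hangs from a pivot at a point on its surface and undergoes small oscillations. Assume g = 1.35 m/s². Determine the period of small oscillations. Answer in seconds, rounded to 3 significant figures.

I_cm = (2/5)mr² = 0.5175 kg·m². The pivot is at distance d = 0.417 m from the centre of mass.
By the parallel-axis theorem, I = I_cm + md² = 0.5175 + 1.294 = 1.811 kg·m².
T = 2π√(I/(mgd)) = 2π√(1.811/(7.44 × 1.35 × 0.417)) = 4.13 s.

4.13 s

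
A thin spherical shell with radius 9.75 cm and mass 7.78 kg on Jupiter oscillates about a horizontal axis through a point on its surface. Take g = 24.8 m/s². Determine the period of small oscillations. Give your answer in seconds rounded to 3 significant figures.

I_cm = (2/3)mr² = 0.04931 kg·m². The pivot is at distance d = 0.0975 m from the centre of mass.
By the parallel-axis theorem, I = I_cm + md² = 0.04931 + 0.07396 = 0.1233 kg·m².
T = 2π√(I/(mgd)) = 2π√(0.1233/(7.78 × 24.8 × 0.0975)) = 0.509 s.

0.509 s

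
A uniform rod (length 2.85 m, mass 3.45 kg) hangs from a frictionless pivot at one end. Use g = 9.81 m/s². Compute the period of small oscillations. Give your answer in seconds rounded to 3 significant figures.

For a physical pendulum T = 2π√(I/(mgd)), with d = 1.425 m from pivot to centre of mass.
I_cm = mL²/12 = 3.45 × 2.85²/12 = 2.335 kg·m²; I = I_cm + md² = 2.335 + 3.45 × 1.425² = 9.341 kg·m².
T = 2π√(9.341/(3.45 × 9.81 × 1.425)) = 2.77 s.

2.77 s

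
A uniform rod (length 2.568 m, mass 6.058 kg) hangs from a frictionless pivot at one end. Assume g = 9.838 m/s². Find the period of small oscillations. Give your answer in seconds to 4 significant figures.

2.621 s

For a physical pendulum T = 2π√(I/(mgd)), with d = 1.2840 m from pivot to centre of mass.
I_cm = mL²/12 = 6.058 × 2.568²/12 = 3.3292 kg·m²; I = I_cm + md² = 3.3292 + 6.058 × 1.2840² = 13.317 kg·m².
T = 2π√(13.317/(6.058 × 9.838 × 1.2840)) = 2.621 s.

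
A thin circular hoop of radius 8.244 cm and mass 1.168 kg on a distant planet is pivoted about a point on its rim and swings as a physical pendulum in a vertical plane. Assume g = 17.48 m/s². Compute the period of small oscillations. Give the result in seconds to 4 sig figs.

0.6102 s

I_cm = mr² = 0.0079381 kg·m². The pivot is at distance d = 0.08244 m from the centre of mass.
By the parallel-axis theorem, I = I_cm + md² = 0.0079381 + 0.0079381 = 0.015876 kg·m².
T = 2π√(I/(mgd)) = 2π√(0.015876/(1.168 × 17.48 × 0.08244)) = 0.6102 s.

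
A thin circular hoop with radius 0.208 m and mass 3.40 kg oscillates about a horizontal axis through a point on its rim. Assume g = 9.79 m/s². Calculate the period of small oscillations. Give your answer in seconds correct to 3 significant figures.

I_cm = mr² = 0.1471 kg·m². The pivot is at distance d = 0.208 m from the centre of mass.
By the parallel-axis theorem, I = I_cm + md² = 0.1471 + 0.1471 = 0.2942 kg·m².
T = 2π√(I/(mgd)) = 2π√(0.2942/(3.40 × 9.79 × 0.208)) = 1.30 s.

1.30 s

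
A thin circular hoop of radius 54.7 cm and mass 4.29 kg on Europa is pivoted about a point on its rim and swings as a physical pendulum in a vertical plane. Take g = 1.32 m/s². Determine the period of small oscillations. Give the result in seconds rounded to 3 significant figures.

I_cm = mr² = 1.284 kg·m². The pivot is at distance d = 0.547 m from the centre of mass.
By the parallel-axis theorem, I = I_cm + md² = 1.284 + 1.284 = 2.567 kg·m².
T = 2π√(I/(mgd)) = 2π√(2.567/(4.29 × 1.32 × 0.547)) = 5.72 s.

5.72 s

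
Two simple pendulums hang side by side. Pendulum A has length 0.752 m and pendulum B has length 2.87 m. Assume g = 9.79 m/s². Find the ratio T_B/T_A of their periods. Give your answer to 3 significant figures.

T ∝ √L, so T_B/T_A = √(L_B/L_A) = √(2.87/0.752) = 1.95.

1.95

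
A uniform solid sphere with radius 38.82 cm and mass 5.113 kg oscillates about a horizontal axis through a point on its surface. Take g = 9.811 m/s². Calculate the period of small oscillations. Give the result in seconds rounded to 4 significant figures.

1.479 s

I_cm = (2/5)mr² = 0.30821 kg·m². The pivot is at distance d = 0.3882 m from the centre of mass.
By the parallel-axis theorem, I = I_cm + md² = 0.30821 + 0.77053 = 1.0787 kg·m².
T = 2π√(I/(mgd)) = 2π√(1.0787/(5.113 × 9.811 × 0.3882)) = 1.479 s.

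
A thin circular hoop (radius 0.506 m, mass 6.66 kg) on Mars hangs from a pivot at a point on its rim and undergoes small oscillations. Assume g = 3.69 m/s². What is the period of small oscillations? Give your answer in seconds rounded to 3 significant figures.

3.29 s

I_cm = mr² = 1.705 kg·m². The pivot is at distance d = 0.506 m from the centre of mass.
By the parallel-axis theorem, I = I_cm + md² = 1.705 + 1.705 = 3.410 kg·m².
T = 2π√(I/(mgd)) = 2π√(3.410/(6.66 × 3.69 × 0.506)) = 3.29 s.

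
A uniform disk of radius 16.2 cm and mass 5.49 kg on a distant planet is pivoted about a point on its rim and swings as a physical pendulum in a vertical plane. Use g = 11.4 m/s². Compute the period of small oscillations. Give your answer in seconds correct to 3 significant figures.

I_cm = ½mr² = 0.07204 kg·m². The pivot is at distance d = 0.162 m from the centre of mass.
By the parallel-axis theorem, I = I_cm + md² = 0.07204 + 0.1441 = 0.2161 kg·m².
T = 2π√(I/(mgd)) = 2π√(0.2161/(5.49 × 11.4 × 0.162)) = 0.917 s.

0.917 s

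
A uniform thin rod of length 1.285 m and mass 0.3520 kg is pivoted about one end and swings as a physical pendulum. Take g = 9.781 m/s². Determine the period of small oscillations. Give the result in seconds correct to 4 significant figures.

For a physical pendulum T = 2π√(I/(mgd)), with d = 0.64250 m from pivot to centre of mass.
I_cm = mL²/12 = 0.3520 × 1.285²/12 = 0.048436 kg·m²; I = I_cm + md² = 0.048436 + 0.3520 × 0.64250² = 0.19374 kg·m².
T = 2π√(0.19374/(0.3520 × 9.781 × 0.64250)) = 1.859 s.

1.859 s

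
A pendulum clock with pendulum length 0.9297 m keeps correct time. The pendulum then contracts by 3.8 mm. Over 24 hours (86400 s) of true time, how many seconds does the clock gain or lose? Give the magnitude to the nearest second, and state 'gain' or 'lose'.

T ∝ √L, so T'/T = √(0.92590/0.9297) = 0.997954.
In 86400 s of true time the clock registers 86400/0.997954 = 86577.1 s, so it gains 177 s.

gain 177 s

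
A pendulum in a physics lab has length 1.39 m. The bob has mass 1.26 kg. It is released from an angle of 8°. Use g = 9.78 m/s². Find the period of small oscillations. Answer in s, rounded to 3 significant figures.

2.37 s

T = 2π√(L/g) = 2π√(1.39/9.78) = 2π × 0.3770 = 2.37 s.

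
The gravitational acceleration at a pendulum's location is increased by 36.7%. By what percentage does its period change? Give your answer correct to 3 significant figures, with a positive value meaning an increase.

-14.5%

T ∝ 1/√g, so T'/T = 1/√(1.367) = 0.8553.
Percentage change in T = (0.8553 − 1) × 100% = -14.5%.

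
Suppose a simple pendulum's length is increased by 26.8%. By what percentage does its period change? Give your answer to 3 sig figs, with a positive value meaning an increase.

T ∝ √L, so T'/T = √(1.268) = 1.126.
Percentage change in T = (1.126 − 1) × 100% = 12.6%.

12.6%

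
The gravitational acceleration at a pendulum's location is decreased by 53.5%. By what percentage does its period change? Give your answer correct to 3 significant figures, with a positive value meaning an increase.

T ∝ 1/√g, so T'/T = 1/√(0.4650) = 1.466.
Percentage change in T = (1.466 − 1) × 100% = 46.6%.

46.6%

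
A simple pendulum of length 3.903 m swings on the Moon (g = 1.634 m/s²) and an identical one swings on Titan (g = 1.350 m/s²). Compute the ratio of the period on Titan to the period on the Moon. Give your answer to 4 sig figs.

1.100

T ∝ 1/√g, so T₂/T₁ = √(g₁/g₂) = √(1.634/1.350) = 1.100.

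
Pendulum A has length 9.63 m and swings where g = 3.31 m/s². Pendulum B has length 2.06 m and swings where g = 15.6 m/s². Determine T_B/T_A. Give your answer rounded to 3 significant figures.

T = 2π√(L/g), so T_B/T_A = √((L_B/g_B)/(L_A/g_A)) = √((2.06/15.6)/(9.63/3.31)) = 0.213.

0.213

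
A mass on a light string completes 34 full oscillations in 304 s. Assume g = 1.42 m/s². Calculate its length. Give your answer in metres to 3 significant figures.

2.88 m

T = 304/34 = 8.941 s.
From T = 2π√(L/g), L = gT²/(4π²) = 1.42 × 8.941²/(4π²) = 2.88 m.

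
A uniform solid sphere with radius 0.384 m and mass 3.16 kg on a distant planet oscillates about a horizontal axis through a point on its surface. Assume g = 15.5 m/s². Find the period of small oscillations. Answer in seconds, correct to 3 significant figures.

I_cm = (2/5)mr² = 0.1864 kg·m². The pivot is at distance d = 0.384 m from the centre of mass.
By the parallel-axis theorem, I = I_cm + md² = 0.1864 + 0.4660 = 0.6523 kg·m².
T = 2π√(I/(mgd)) = 2π√(0.6523/(3.16 × 15.5 × 0.384)) = 1.17 s.

1.17 s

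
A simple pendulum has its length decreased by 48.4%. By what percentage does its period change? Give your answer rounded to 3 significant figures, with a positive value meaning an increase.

T ∝ √L, so T'/T = √(0.5160) = 0.7183.
Percentage change in T = (0.7183 − 1) × 100% = -28.2%.

-28.2%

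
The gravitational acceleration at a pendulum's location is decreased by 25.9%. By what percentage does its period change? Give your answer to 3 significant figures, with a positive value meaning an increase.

16.2%

T ∝ 1/√g, so T'/T = 1/√(0.7410) = 1.162.
Percentage change in T = (1.162 − 1) × 100% = 16.2%.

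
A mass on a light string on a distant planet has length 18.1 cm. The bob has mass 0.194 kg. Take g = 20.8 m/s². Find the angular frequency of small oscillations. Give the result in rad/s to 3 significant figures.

ω = √(g/L) = √(20.8/0.181) = 10.7 rad/s.

10.7 rad/s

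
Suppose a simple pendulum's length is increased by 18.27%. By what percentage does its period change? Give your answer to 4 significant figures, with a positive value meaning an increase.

T ∝ √L, so T'/T = √(1.1827) = 1.0875.
Percentage change in T = (1.0875 − 1) × 100% = 8.752%.

8.752%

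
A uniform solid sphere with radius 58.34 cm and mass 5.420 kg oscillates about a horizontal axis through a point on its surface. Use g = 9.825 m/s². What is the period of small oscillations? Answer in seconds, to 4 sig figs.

I_cm = (2/5)mr² = 0.73789 kg·m². The pivot is at distance d = 0.5834 m from the centre of mass.
By the parallel-axis theorem, I = I_cm + md² = 0.73789 + 1.8447 = 2.5826 kg·m².
T = 2π√(I/(mgd)) = 2π√(2.5826/(5.420 × 9.825 × 0.5834)) = 1.812 s.

1.812 s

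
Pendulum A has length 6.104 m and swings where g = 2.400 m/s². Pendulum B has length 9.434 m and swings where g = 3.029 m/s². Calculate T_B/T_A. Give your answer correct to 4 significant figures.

T = 2π√(L/g), so T_B/T_A = √((L_B/g_B)/(L_A/g_A)) = √((9.434/3.029)/(6.104/2.400)) = 1.107.

1.107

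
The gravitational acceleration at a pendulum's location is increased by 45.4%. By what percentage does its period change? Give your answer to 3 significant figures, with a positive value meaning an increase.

-17.1%

T ∝ 1/√g, so T'/T = 1/√(1.454) = 0.8293.
Percentage change in T = (0.8293 − 1) × 100% = -17.1%.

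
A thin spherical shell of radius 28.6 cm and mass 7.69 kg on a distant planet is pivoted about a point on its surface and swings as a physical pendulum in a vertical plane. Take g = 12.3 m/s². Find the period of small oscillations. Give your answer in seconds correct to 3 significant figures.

1.24 s

I_cm = (2/3)mr² = 0.4193 kg·m². The pivot is at distance d = 0.286 m from the centre of mass.
By the parallel-axis theorem, I = I_cm + md² = 0.4193 + 0.6290 = 1.048 kg·m².
T = 2π√(I/(mgd)) = 2π√(1.048/(7.69 × 12.3 × 0.286)) = 1.24 s.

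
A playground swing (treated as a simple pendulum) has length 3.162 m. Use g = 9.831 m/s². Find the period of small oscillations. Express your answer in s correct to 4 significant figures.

T = 2π√(L/g) = 2π√(3.162/9.831) = 2π × 0.56713 = 3.563 s.

3.563 s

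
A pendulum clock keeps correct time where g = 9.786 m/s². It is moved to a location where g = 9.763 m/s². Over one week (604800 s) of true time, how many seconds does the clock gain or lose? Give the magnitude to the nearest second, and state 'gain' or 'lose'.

The clock's period scales as T ∝ 1/√g, so T'/T = √(9.786/9.763) = 1.00118.
In 604800 s of true time the clock registers 604800/1.00118 = 604088.9 s, so it loses 711 s.

lose 711 s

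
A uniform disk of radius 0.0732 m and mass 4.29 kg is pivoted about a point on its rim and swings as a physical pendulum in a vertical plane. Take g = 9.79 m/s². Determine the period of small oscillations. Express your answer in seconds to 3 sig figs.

0.665 s

I_cm = ½mr² = 0.01149 kg·m². The pivot is at distance d = 0.0732 m from the centre of mass.
By the parallel-axis theorem, I = I_cm + md² = 0.01149 + 0.02299 = 0.03448 kg·m².
T = 2π√(I/(mgd)) = 2π√(0.03448/(4.29 × 9.79 × 0.0732)) = 0.665 s.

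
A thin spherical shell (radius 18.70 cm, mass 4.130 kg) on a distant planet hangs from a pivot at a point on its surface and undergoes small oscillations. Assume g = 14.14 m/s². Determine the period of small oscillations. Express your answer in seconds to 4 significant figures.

0.9328 s

I_cm = (2/3)mr² = 0.096281 kg·m². The pivot is at distance d = 0.1870 m from the centre of mass.
By the parallel-axis theorem, I = I_cm + md² = 0.096281 + 0.14442 = 0.24070 kg·m².
T = 2π√(I/(mgd)) = 2π√(0.24070/(4.130 × 14.14 × 0.1870)) = 0.9328 s.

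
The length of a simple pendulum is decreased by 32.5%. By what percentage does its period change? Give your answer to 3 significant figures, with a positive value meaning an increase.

T ∝ √L, so T'/T = √(0.6750) = 0.8216.
Percentage change in T = (0.8216 − 1) × 100% = -17.8%.

-17.8%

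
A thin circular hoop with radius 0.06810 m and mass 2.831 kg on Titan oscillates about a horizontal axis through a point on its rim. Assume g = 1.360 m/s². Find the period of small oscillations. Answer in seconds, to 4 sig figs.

I_cm = mr² = 0.013129 kg·m². The pivot is at distance d = 0.06810 m from the centre of mass.
By the parallel-axis theorem, I = I_cm + md² = 0.013129 + 0.013129 = 0.026258 kg·m².
T = 2π√(I/(mgd)) = 2π√(0.026258/(2.831 × 1.360 × 0.06810)) = 1.988 s.

1.988 s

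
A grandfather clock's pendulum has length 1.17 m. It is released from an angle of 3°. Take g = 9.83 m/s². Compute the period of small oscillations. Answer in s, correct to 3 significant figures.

T = 2π√(L/g) = 2π√(1.17/9.83) = 2π × 0.3450 = 2.17 s.

2.17 s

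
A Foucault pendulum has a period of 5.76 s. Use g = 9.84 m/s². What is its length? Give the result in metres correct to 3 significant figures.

From T = 2π√(L/g), L = gT²/(4π²) = 9.84 × 5.760²/(4π²) = 8.27 m.

8.27 m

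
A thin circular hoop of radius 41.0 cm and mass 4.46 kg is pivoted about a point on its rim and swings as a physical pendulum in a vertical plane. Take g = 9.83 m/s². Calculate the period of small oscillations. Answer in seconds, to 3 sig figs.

I_cm = mr² = 0.7497 kg·m². The pivot is at distance d = 0.410 m from the centre of mass.
By the parallel-axis theorem, I = I_cm + md² = 0.7497 + 0.7497 = 1.499 kg·m².
T = 2π√(I/(mgd)) = 2π√(1.499/(4.46 × 9.83 × 0.410)) = 1.81 s.

1.81 s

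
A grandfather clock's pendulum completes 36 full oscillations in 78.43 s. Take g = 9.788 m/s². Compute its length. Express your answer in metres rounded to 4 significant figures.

1.177 m

T = 78.43/36 = 2.1786 s.
From T = 2π√(L/g), L = gT²/(4π²) = 9.788 × 2.1786²/(4π²) = 1.177 m.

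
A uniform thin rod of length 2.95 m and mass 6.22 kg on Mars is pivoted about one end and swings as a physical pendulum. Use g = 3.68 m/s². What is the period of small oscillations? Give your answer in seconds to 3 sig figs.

For a physical pendulum T = 2π√(I/(mgd)), with d = 1.475 m from pivot to centre of mass.
I_cm = mL²/12 = 6.22 × 2.95²/12 = 4.511 kg·m²; I = I_cm + md² = 4.511 + 6.22 × 1.475² = 18.04 kg·m².
T = 2π√(18.04/(6.22 × 3.68 × 1.475)) = 4.59 s.

4.59 s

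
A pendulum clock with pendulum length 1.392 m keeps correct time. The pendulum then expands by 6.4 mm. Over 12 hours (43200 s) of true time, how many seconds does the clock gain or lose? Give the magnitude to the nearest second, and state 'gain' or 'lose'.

lose 99 s

T ∝ √L, so T'/T = √(1.39840/1.392) = 1.00230.
In 43200 s of true time the clock registers 43200/1.00230 = 43101.0 s, so it loses 99 s.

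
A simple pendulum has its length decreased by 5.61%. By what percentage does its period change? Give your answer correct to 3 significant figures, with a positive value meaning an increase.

T ∝ √L, so T'/T = √(0.9439) = 0.9715.
Percentage change in T = (0.9715 − 1) × 100% = -2.85%.

-2.85%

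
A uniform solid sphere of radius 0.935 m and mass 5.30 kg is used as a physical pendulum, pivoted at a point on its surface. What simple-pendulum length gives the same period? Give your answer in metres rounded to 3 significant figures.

The equivalent simple-pendulum length is L_eq = I/(md), where I is about the pivot and d = 0.9350 m.
I_cm = (2/5)mR² = 1.853 kg·m², so I = I_cm + md² = 1.853 + 4.633 = 6.487 kg·m².
L_eq = 6.487/(5.30 × 0.9350) = 1.31 m.

1.31 m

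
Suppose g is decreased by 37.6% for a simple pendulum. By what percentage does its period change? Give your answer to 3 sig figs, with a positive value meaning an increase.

26.6%

T ∝ 1/√g, so T'/T = 1/√(0.6240) = 1.266.
Percentage change in T = (1.266 − 1) × 100% = 26.6%.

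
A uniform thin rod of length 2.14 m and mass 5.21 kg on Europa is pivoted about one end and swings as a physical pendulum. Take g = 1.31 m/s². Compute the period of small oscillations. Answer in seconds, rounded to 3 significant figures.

6.56 s

For a physical pendulum T = 2π√(I/(mgd)), with d = 1.070 m from pivot to centre of mass.
I_cm = mL²/12 = 5.21 × 2.14²/12 = 1.988 kg·m²; I = I_cm + md² = 1.988 + 5.21 × 1.070² = 7.953 kg·m².
T = 2π√(7.953/(5.21 × 1.31 × 1.070)) = 6.56 s.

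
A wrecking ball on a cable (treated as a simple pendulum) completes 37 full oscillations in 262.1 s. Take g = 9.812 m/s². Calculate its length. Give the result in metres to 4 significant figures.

T = 262.1/37 = 7.0838 s.
From T = 2π√(L/g), L = gT²/(4π²) = 9.812 × 7.0838²/(4π²) = 12.47 m.

12.47 m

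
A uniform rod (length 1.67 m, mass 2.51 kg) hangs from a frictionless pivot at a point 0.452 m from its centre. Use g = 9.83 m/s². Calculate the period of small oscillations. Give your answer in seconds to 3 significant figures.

For a physical pendulum T = 2π√(I/(mgd)), with d = 0.4520 m from pivot to centre of mass.
I_cm = mL²/12 = 2.51 × 1.67²/12 = 0.5833 kg·m²; I = I_cm + md² = 0.5833 + 2.51 × 0.4520² = 1.096 kg·m².
T = 2π√(1.096/(2.51 × 9.83 × 0.4520)) = 1.97 s.

1.97 s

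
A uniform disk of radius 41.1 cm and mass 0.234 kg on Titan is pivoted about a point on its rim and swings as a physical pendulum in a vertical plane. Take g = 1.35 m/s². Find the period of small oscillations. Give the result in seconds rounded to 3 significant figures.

I_cm = ½mr² = 0.01976 kg·m². The pivot is at distance d = 0.411 m from the centre of mass.
By the parallel-axis theorem, I = I_cm + md² = 0.01976 + 0.03953 = 0.05929 kg·m².
T = 2π√(I/(mgd)) = 2π√(0.05929/(0.234 × 1.35 × 0.411)) = 4.25 s.

4.25 s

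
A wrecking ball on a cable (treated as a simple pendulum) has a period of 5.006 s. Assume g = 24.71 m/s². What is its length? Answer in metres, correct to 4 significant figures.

15.69 m

From T = 2π√(L/g), L = gT²/(4π²) = 24.71 × 5.0060²/(4π²) = 15.69 m.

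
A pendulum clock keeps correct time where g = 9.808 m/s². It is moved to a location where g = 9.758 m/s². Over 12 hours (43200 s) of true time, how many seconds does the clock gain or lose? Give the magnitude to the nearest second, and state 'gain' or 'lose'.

lose 110 s

The clock's period scales as T ∝ 1/√g, so T'/T = √(9.808/9.758) = 1.00256.
In 43200 s of true time the clock registers 43200/1.00256 = 43089.7 s, so it loses 110 s.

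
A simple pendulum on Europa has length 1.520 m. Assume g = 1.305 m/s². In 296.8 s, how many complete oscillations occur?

T = 2π√(L/g) = 2π√(1.520/1.305) = 6.7810 s.
Number of complete oscillations = ⌊296.8/6.7810⌋ = ⌊43.769⌋ = 43.

43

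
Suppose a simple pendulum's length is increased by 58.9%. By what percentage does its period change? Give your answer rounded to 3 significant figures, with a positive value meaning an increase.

T ∝ √L, so T'/T = √(1.589) = 1.261.
Percentage change in T = (1.261 − 1) × 100% = 26.1%.

26.1%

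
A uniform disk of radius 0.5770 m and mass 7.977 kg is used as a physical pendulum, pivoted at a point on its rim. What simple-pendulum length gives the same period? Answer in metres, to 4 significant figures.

0.8655 m

The equivalent simple-pendulum length is L_eq = I/(md), where I is about the pivot and d = 0.57700 m.
I_cm = ½mR² = 1.3279 kg·m², so I = I_cm + md² = 1.3279 + 2.6558 = 3.9837 kg·m².
L_eq = 3.9837/(7.977 × 0.57700) = 0.8655 m.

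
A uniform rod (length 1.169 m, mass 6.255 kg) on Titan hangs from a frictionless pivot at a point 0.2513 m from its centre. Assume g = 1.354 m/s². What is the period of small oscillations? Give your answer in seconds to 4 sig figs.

For a physical pendulum T = 2π√(I/(mgd)), with d = 0.25130 m from pivot to centre of mass.
I_cm = mL²/12 = 6.255 × 1.169²/12 = 0.71232 kg·m²; I = I_cm + md² = 0.71232 + 6.255 × 0.25130² = 1.1073 kg·m².
T = 2π√(1.1073/(6.255 × 1.354 × 0.25130)) = 4.532 s.

4.532 s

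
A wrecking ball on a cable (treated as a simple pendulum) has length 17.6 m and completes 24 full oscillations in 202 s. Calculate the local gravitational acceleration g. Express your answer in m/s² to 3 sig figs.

T = 202/24 = 8.417 s.
From T = 2π√(L/g), g = 4π²L/T² = 4π² × 17.6/8.417² = 9.81 m/s².

9.81 m/s²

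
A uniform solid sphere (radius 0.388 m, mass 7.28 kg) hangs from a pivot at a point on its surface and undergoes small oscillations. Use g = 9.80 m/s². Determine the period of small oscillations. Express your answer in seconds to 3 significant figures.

1.48 s

I_cm = (2/5)mr² = 0.4384 kg·m². The pivot is at distance d = 0.388 m from the centre of mass.
By the parallel-axis theorem, I = I_cm + md² = 0.4384 + 1.096 = 1.534 kg·m².
T = 2π√(I/(mgd)) = 2π√(1.534/(7.28 × 9.80 × 0.388)) = 1.48 s.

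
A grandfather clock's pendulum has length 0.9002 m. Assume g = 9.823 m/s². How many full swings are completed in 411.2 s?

216

T = 2π√(L/g) = 2π√(0.9002/9.823) = 1.9021 s.
Number of complete oscillations = ⌊411.2/1.9021⌋ = ⌊216.19⌋ = 216.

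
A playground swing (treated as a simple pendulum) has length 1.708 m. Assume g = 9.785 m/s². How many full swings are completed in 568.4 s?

T = 2π√(L/g) = 2π√(1.708/9.785) = 2.6251 s.
Number of complete oscillations = ⌊568.4/2.6251⌋ = ⌊216.53⌋ = 216.

216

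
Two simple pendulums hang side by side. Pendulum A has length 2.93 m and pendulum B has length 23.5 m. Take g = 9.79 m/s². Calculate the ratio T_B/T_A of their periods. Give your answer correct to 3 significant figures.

T ∝ √L, so T_B/T_A = √(L_B/L_A) = √(23.5/2.93) = 2.83.

2.83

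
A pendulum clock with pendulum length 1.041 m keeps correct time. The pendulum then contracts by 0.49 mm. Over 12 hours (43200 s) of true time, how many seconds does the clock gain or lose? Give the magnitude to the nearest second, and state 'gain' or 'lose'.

T ∝ √L, so T'/T = √(1.04051/1.041) = 0.999765.
In 43200 s of true time the clock registers 43200/0.999765 = 43210.2 s, so it gains 10 s.

gain 10 s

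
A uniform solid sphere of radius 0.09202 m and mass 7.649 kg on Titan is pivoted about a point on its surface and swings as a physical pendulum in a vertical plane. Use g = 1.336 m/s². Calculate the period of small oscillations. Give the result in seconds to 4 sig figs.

I_cm = (2/5)mr² = 0.025908 kg·m². The pivot is at distance d = 0.09202 m from the centre of mass.
By the parallel-axis theorem, I = I_cm + md² = 0.025908 + 0.064769 = 0.090677 kg·m².
T = 2π√(I/(mgd)) = 2π√(0.090677/(7.649 × 1.336 × 0.09202)) = 1.951 s.

1.951 s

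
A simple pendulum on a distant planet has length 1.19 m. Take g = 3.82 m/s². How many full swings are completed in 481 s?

137

T = 2π√(L/g) = 2π√(1.19/3.82) = 3.507 s.
Number of complete oscillations = ⌊481/3.507⌋ = ⌊137.2⌋ = 137.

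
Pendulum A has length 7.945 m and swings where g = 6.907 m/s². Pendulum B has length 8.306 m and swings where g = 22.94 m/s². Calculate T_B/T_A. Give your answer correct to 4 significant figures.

0.5610

T = 2π√(L/g), so T_B/T_A = √((L_B/g_B)/(L_A/g_A)) = √((8.306/22.94)/(7.945/6.907)) = 0.5610.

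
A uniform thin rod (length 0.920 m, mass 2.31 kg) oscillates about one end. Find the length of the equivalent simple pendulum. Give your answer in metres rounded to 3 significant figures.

0.613 m

The equivalent simple-pendulum length is L_eq = I/(md), where I is about the pivot and d = 0.4600 m.
I_cm = (1/12)mL² = 0.1629 kg·m², so I = I_cm + md² = 0.1629 + 0.4888 = 0.6517 kg·m².
L_eq = 0.6517/(2.31 × 0.4600) = 0.613 m.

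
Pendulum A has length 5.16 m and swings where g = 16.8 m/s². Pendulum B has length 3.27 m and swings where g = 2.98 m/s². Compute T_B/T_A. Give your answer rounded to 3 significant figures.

1.89

T = 2π√(L/g), so T_B/T_A = √((L_B/g_B)/(L_A/g_A)) = √((3.27/2.98)/(5.16/16.8)) = 1.89.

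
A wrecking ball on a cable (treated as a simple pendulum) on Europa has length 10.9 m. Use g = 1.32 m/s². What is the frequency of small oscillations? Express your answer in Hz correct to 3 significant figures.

0.0554 Hz

T = 2π√(L/g) = 2π√(10.9/1.32) = 18.06 s, so f = 1/T = 0.0554 Hz.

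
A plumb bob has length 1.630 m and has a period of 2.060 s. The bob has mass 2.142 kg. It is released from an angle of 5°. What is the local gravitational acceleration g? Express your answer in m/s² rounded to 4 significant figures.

From T = 2π√(L/g), g = 4π²L/T² = 4π² × 1.630/2.0600² = 15.16 m/s².

15.16 m/s²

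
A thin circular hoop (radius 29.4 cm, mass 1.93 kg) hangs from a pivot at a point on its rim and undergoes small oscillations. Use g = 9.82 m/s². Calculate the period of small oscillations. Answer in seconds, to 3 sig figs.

I_cm = mr² = 0.1668 kg·m². The pivot is at distance d = 0.294 m from the centre of mass.
By the parallel-axis theorem, I = I_cm + md² = 0.1668 + 0.1668 = 0.3336 kg·m².
T = 2π√(I/(mgd)) = 2π√(0.3336/(1.93 × 9.82 × 0.294)) = 1.54 s.

1.54 s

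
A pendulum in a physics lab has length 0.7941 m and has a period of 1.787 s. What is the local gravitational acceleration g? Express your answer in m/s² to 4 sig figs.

From T = 2π√(L/g), g = 4π²L/T² = 4π² × 0.7941/1.7870² = 9.817 m/s².

9.817 m/s²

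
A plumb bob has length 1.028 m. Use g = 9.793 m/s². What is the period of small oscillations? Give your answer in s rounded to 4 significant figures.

T = 2π√(L/g) = 2π√(1.028/9.793) = 2π × 0.32400 = 2.036 s.

2.036 s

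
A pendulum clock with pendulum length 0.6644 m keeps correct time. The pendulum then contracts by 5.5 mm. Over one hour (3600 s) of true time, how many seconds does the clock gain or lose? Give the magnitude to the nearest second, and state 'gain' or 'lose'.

gain 15 s

T ∝ √L, so T'/T = √(0.65890/0.6644) = 0.995852.
In 3600 s of true time the clock registers 3600/0.995852 = 3615.0 s, so it gains 15 s.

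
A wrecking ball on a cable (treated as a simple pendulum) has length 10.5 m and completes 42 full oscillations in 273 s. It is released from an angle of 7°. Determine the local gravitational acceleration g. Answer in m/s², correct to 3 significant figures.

9.81 m/s²

T = 273/42 = 6.500 s.
From T = 2π√(L/g), g = 4π²L/T² = 4π² × 10.5/6.500² = 9.81 m/s².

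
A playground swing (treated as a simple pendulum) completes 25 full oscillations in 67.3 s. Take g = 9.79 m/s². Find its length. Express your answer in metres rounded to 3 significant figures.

1.80 m

T = 67.3/25 = 2.692 s.
From T = 2π√(L/g), L = gT²/(4π²) = 9.79 × 2.692²/(4π²) = 1.80 m.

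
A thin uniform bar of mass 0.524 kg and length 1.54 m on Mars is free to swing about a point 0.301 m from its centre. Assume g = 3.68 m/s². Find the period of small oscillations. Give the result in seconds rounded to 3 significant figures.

3.21 s

For a physical pendulum T = 2π√(I/(mgd)), with d = 0.3010 m from pivot to centre of mass.
I_cm = mL²/12 = 0.524 × 1.54²/12 = 0.1036 kg·m²; I = I_cm + md² = 0.1036 + 0.524 × 0.3010² = 0.1510 kg·m².
T = 2π√(0.1510/(0.524 × 3.68 × 0.3010)) = 3.21 s.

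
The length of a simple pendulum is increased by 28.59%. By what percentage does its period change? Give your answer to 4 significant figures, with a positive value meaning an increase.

13.40%

T ∝ √L, so T'/T = √(1.2859) = 1.1340.
Percentage change in T = (1.1340 − 1) × 100% = 13.40%.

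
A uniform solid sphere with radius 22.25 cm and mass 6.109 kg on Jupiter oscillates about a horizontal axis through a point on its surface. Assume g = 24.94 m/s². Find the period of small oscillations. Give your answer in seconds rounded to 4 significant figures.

I_cm = (2/5)mr² = 0.12097 kg·m². The pivot is at distance d = 0.2225 m from the centre of mass.
By the parallel-axis theorem, I = I_cm + md² = 0.12097 + 0.30243 = 0.42341 kg·m².
T = 2π√(I/(mgd)) = 2π√(0.42341/(6.109 × 24.94 × 0.2225)) = 0.7022 s.

0.7022 s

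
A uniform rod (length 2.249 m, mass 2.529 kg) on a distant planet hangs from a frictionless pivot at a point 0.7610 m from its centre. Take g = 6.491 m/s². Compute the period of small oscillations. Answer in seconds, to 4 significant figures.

For a physical pendulum T = 2π√(I/(mgd)), with d = 0.76100 m from pivot to centre of mass.
I_cm = mL²/12 = 2.529 × 2.249²/12 = 1.0660 kg·m²; I = I_cm + md² = 1.0660 + 2.529 × 0.76100² = 2.5306 kg·m².
T = 2π√(2.5306/(2.529 × 6.491 × 0.76100)) = 2.828 s.

2.828 s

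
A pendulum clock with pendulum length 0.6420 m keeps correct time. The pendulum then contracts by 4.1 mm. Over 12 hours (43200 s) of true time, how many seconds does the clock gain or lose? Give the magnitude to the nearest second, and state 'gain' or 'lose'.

T ∝ √L, so T'/T = √(0.63790/0.6420) = 0.996802.
In 43200 s of true time the clock registers 43200/0.996802 = 43338.6 s, so it gains 139 s.

gain 139 s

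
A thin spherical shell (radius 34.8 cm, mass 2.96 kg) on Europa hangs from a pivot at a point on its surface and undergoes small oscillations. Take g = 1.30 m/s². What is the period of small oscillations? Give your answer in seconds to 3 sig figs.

4.20 s

I_cm = (2/3)mr² = 0.2390 kg·m². The pivot is at distance d = 0.348 m from the centre of mass.
By the parallel-axis theorem, I = I_cm + md² = 0.2390 + 0.3585 = 0.5974 kg·m².
T = 2π√(I/(mgd)) = 2π√(0.5974/(2.96 × 1.30 × 0.348)) = 4.20 s.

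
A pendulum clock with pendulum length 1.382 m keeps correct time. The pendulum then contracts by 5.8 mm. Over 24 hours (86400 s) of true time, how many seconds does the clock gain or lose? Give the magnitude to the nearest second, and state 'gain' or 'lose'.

gain 182 s

T ∝ √L, so T'/T = √(1.37620/1.382) = 0.997899.
In 86400 s of true time the clock registers 86400/0.997899 = 86581.9 s, so it gains 182 s.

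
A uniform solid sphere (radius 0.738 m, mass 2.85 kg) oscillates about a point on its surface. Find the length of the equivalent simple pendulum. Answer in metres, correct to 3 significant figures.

1.03 m

The equivalent simple-pendulum length is L_eq = I/(md), where I is about the pivot and d = 0.7380 m.
I_cm = (2/5)mR² = 0.6209 kg·m², so I = I_cm + md² = 0.6209 + 1.552 = 2.173 kg·m².
L_eq = 2.173/(2.85 × 0.7380) = 1.03 m.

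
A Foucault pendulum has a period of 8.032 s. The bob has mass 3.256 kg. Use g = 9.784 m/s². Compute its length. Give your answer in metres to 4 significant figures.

From T = 2π√(L/g), L = gT²/(4π²) = 9.784 × 8.0320²/(4π²) = 15.99 m.

15.99 m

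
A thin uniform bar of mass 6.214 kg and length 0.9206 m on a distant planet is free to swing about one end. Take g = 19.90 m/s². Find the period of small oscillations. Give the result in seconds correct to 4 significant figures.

For a physical pendulum T = 2π√(I/(mgd)), with d = 0.46030 m from pivot to centre of mass.
I_cm = mL²/12 = 6.214 × 0.9206²/12 = 0.43887 kg·m²; I = I_cm + md² = 0.43887 + 6.214 × 0.46030² = 1.7555 kg·m².
T = 2π√(1.7555/(6.214 × 19.90 × 0.46030)) = 1.103 s.

1.103 s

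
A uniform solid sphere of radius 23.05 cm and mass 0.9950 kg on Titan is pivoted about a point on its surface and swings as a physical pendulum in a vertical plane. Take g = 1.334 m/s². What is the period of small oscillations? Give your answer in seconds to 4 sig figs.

I_cm = (2/5)mr² = 0.021146 kg·m². The pivot is at distance d = 0.2305 m from the centre of mass.
By the parallel-axis theorem, I = I_cm + md² = 0.021146 + 0.052865 = 0.074010 kg·m².
T = 2π√(I/(mgd)) = 2π√(0.074010/(0.9950 × 1.334 × 0.2305)) = 3.090 s.

3.090 s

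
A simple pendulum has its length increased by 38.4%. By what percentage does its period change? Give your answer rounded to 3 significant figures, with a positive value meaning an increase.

T ∝ √L, so T'/T = √(1.384) = 1.176.
Percentage change in T = (1.176 − 1) × 100% = 17.6%.

17.6%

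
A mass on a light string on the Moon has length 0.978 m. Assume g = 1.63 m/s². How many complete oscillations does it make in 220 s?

T = 2π√(L/g) = 2π√(0.978/1.63) = 4.867 s.
Number of complete oscillations = ⌊220/4.867⌋ = ⌊45.20⌋ = 45.

45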